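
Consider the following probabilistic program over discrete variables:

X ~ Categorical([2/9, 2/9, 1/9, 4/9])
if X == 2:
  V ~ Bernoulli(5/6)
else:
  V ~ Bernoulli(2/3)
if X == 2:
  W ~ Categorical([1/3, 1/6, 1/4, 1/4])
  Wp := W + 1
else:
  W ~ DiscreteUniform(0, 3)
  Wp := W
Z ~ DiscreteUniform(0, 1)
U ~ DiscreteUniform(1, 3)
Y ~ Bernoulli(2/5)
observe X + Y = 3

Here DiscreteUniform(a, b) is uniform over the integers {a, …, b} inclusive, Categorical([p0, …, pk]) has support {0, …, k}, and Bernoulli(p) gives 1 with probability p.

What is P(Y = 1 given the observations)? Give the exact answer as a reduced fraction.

P(Y = 1 | obs) = 1/7

Enumerate traces; 96 have nonzero weight after conditioning:
  (X=2, V=0, W=0, Z=0, U=1, Y=1) weight 1/2430
  (X=2, V=0, W=0, Z=0, U=2, Y=1) weight 1/2430
  (X=2, V=0, W=0, Z=0, U=3, Y=1) weight 1/2430
  (X=2, V=0, W=0, Z=1, U=1, Y=1) weight 1/2430
  (X=2, V=0, W=0, Z=1, U=2, Y=1) weight 1/2430
  (X=2, V=0, W=0, Z=1, U=3, Y=1) weight 1/2430
  (X=2, V=0, W=1, Z=0, U=1, Y=1) weight 1/4860
  (X=2, V=0, W=1, Z=0, U=2, Y=1) weight 1/4860
  (X=3, V=0, W=0, Z=0, U=1, Y=0) weight 1/270
  … 87 more
Group by Y:
  weight(Y=0) = 4/15
  weight(Y=1) = 2/45
Total weight = 4/15 + 2/45 = 14/45
P(Y=0 | obs) = 4/15 / 14/45 = 6/7
P(Y=1 | obs) = 2/45 / 14/45 = 1/7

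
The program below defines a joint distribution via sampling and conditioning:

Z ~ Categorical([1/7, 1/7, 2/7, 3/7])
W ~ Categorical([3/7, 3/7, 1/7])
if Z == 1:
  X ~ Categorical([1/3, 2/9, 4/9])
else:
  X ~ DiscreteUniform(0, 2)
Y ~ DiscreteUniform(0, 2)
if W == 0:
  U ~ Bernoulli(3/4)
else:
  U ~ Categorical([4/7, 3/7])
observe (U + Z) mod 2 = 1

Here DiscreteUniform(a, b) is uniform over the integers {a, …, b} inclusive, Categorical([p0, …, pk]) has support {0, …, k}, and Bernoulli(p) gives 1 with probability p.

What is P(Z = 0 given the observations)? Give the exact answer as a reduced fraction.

Enumerate traces; 108 have nonzero weight after conditioning:
  (Z=0, W=0, X=0, Y=0, U=1) weight 1/196
  (Z=0, W=0, X=0, Y=1, U=1) weight 1/196
  (Z=0, W=0, X=0, Y=2, U=1) weight 1/196
  (Z=0, W=0, X=1, Y=0, U=1) weight 1/196
  (Z=0, W=0, X=1, Y=1, U=1) weight 1/196
  (Z=0, W=0, X=1, Y=2, U=1) weight 1/196
  (Z=0, W=0, X=2, Y=0, U=1) weight 1/196
  (Z=0, W=0, X=2, Y=1, U=1) weight 1/196
  (Z=1, W=0, X=0, Y=0, U=0) weight 1/588
  (Z=2, W=0, X=0, Y=0, U=1) weight 1/98
  … 98 more
Group by Z:
  weight(Z=0) = 111/1372
  weight(Z=1) = 85/1372
  weight(Z=2) = 111/686
  weight(Z=3) = 255/1372
Total weight = 111/1372 + 85/1372 + 111/686 + 255/1372 = 673/1372
P(Z=0 | obs) = 111/1372 / 673/1372 = 111/673
P(Z=1 | obs) = 85/1372 / 673/1372 = 85/673
P(Z=2 | obs) = 111/686 / 673/1372 = 222/673
P(Z=3 | obs) = 255/1372 / 673/1372 = 255/673

P(Z = 0 | obs) = 111/673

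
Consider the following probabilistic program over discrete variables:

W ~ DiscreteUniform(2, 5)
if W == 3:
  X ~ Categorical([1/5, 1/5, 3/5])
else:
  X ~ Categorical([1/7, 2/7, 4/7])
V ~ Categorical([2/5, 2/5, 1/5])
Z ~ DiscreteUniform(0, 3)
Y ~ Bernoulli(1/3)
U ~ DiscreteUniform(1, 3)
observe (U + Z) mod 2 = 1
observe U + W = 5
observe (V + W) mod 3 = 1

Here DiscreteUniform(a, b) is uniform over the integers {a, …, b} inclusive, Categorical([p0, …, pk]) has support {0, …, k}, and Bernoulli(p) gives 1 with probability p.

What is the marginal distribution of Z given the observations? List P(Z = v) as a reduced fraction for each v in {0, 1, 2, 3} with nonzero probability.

P(Z=0) = 3/10, P(Z=1) = 1/5, P(Z=2) = 3/10, P(Z=3) = 1/5

Enumerate traces; 36 have nonzero weight after conditioning:
  (W=2, X=0, V=2, Z=0, Y=0, U=3) weight 1/2520
  (W=2, X=0, V=2, Z=0, Y=1, U=3) weight 1/5040
  (W=2, X=0, V=2, Z=2, Y=0, U=3) weight 1/2520
  (W=2, X=0, V=2, Z=2, Y=1, U=3) weight 1/5040
  (W=2, X=1, V=2, Z=0, Y=0, U=3) weight 1/1260
  (W=2, X=1, V=2, Z=0, Y=1, U=3) weight 1/2520
  (W=2, X=1, V=2, Z=2, Y=0, U=3) weight 1/1260
  (W=2, X=1, V=2, Z=2, Y=1, U=3) weight 1/2520
  (W=3, X=0, V=1, Z=1, Y=0, U=2) weight 1/900
  (W=3, X=0, V=1, Z=3, Y=0, U=2) weight 1/900
  … 26 more
Group by Z:
  weight(Z=0) = 1/80
  weight(Z=1) = 1/120
  weight(Z=2) = 1/80
  weight(Z=3) = 1/120
Total weight = 1/80 + 1/120 + 1/80 + 1/120 = 1/24
P(Z=0 | obs) = 1/80 / 1/24 = 3/10
P(Z=1 | obs) = 1/120 / 1/24 = 1/5
P(Z=2 | obs) = 1/80 / 1/24 = 3/10
P(Z=3 | obs) = 1/120 / 1/24 = 1/5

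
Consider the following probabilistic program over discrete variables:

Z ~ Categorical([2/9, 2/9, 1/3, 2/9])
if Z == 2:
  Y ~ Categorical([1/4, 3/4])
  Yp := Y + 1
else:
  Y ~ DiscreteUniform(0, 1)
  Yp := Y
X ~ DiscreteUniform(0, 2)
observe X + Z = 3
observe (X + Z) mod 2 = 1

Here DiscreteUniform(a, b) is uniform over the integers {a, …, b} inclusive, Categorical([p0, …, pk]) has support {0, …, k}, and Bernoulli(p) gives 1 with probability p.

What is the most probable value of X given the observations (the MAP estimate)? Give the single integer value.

Enumerate traces; 6 have nonzero weight after conditioning:
  (Z=1, Y=0, X=2) weight 1/27
  (Z=1, Y=1, X=2) weight 1/27
  (Z=2, Y=0, X=1) weight 1/36
  (Z=2, Y=1, X=1) weight 1/12
  (Z=3, Y=0, X=0) weight 1/27
  (Z=3, Y=1, X=0) weight 1/27
Group by X:
  weight(X=0) = 2/27
  weight(X=1) = 1/9
  weight(X=2) = 2/27
Total weight = 2/27 + 1/9 + 2/27 = 7/27
P(X=0 | obs) = 2/27 / 7/27 = 2/7
P(X=1 | obs) = 1/9 / 7/27 = 3/7
P(X=2 | obs) = 2/27 / 7/27 = 2/7
argmax = 1

argmax_v P(X = v | obs) = 1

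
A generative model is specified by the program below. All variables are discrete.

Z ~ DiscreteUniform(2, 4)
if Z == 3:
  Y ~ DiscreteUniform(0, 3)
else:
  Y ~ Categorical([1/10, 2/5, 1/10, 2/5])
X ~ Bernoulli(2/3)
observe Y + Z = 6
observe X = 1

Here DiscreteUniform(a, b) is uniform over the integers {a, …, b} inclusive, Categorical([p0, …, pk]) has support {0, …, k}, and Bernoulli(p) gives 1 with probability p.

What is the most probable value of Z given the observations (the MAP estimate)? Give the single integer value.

argmax_v P(Z = v | obs) = 3

Enumerate traces; 2 have nonzero weight after conditioning:
  (Z=3, Y=3, X=1) weight 1/18
  (Z=4, Y=2, X=1) weight 1/45
Group by Z:
  weight(Z=3) = 1/18
  weight(Z=4) = 1/45
Total weight = 1/18 + 1/45 = 7/90
P(Z=3 | obs) = 1/18 / 7/90 = 5/7
P(Z=4 | obs) = 1/45 / 7/90 = 2/7
argmax = 3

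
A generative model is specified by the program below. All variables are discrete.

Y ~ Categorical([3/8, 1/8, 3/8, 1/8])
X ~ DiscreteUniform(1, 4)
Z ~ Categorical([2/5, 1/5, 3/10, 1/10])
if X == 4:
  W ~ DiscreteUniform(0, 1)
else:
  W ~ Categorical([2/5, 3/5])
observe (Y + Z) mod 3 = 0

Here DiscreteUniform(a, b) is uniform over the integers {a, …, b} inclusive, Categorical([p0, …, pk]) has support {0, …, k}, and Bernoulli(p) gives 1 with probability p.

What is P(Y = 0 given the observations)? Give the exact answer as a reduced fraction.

P(Y = 0 | obs) = 15/29

Enumerate traces; 48 have nonzero weight after conditioning:
  (Y=0, X=1, Z=0, W=0) weight 3/200
  (Y=0, X=1, Z=0, W=1) weight 9/400
  (Y=0, X=1, Z=3, W=0) weight 3/800
  (Y=0, X=1, Z=3, W=1) weight 9/1600
  (Y=0, X=2, Z=0, W=0) weight 3/200
  (Y=0, X=2, Z=0, W=1) weight 9/400
  (Y=0, X=2, Z=3, W=0) weight 3/800
  (Y=0, X=2, Z=3, W=1) weight 9/1600
  (Y=1, X=1, Z=2, W=0) weight 3/800
  (Y=2, X=1, Z=1, W=0) weight 3/400
  … 38 more
Group by Y:
  weight(Y=0) = 3/16
  weight(Y=1) = 3/80
  weight(Y=2) = 3/40
  weight(Y=3) = 1/16
Total weight = 3/16 + 3/80 + 3/40 + 1/16 = 29/80
P(Y=0 | obs) = 3/16 / 29/80 = 15/29
P(Y=1 | obs) = 3/80 / 29/80 = 3/29
P(Y=2 | obs) = 3/40 / 29/80 = 6/29
P(Y=3 | obs) = 1/16 / 29/80 = 5/29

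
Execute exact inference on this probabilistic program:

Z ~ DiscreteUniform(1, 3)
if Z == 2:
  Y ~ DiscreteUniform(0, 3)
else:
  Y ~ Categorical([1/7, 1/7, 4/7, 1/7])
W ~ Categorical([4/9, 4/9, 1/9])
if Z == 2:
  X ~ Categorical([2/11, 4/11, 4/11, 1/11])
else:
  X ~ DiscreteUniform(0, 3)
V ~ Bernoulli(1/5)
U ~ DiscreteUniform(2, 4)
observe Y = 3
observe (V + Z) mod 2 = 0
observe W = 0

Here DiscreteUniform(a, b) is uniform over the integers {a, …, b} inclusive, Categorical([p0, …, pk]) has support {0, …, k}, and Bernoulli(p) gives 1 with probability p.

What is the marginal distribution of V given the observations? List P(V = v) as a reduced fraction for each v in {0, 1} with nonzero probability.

Enumerate traces; 36 have nonzero weight after conditioning:
  (Z=1, Y=3, W=0, X=0, V=1, U=2) weight 1/2835
  (Z=1, Y=3, W=0, X=0, V=1, U=3) weight 1/2835
  (Z=1, Y=3, W=0, X=0, V=1, U=4) weight 1/2835
  (Z=1, Y=3, W=0, X=1, V=1, U=2) weight 1/2835
  (Z=1, Y=3, W=0, X=1, V=1, U=3) weight 1/2835
  (Z=1, Y=3, W=0, X=1, V=1, U=4) weight 1/2835
  (Z=1, Y=3, W=0, X=2, V=1, U=2) weight 1/2835
  (Z=1, Y=3, W=0, X=2, V=1, U=3) weight 1/2835
  (Z=2, Y=3, W=0, X=0, V=0, U=2) weight 8/4455
  … 27 more
Group by V:
  weight(V=0) = 4/135
  weight(V=1) = 8/945
Total weight = 4/135 + 8/945 = 4/105
P(V=0 | obs) = 4/135 / 4/105 = 7/9
P(V=1 | obs) = 8/945 / 4/105 = 2/9

P(V=0) = 7/9, P(V=1) = 2/9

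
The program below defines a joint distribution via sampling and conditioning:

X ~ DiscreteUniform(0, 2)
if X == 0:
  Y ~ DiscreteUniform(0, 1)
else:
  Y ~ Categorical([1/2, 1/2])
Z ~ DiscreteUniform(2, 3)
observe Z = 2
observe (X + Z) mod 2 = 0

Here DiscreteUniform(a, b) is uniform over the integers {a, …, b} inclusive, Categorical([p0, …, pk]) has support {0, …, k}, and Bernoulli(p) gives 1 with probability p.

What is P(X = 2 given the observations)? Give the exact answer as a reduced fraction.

Enumerate traces; 4 have nonzero weight after conditioning:
  (X=0, Y=0, Z=2) weight 1/12
  (X=0, Y=1, Z=2) weight 1/12
  (X=2, Y=0, Z=2) weight 1/12
  (X=2, Y=1, Z=2) weight 1/12
Group by X:
  weight(X=0) = 1/6
  weight(X=2) = 1/6
Total weight = 1/6 + 1/6 = 1/3
P(X=0 | obs) = 1/6 / 1/3 = 1/2
P(X=2 | obs) = 1/6 / 1/3 = 1/2

P(X = 2 | obs) = 1/2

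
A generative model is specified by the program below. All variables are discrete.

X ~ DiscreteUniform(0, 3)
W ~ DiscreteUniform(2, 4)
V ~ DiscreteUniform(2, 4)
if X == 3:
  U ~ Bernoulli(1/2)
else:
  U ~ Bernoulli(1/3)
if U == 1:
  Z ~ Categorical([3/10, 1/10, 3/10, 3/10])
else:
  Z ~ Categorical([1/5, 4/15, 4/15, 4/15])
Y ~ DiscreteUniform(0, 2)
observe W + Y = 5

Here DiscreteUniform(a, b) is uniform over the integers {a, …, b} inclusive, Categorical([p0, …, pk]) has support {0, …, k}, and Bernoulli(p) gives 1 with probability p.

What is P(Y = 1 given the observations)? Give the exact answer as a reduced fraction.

P(Y = 1 | obs) = 1/2

Enumerate traces; 192 have nonzero weight after conditioning:
  (X=0, W=3, V=2, U=0, Z=0, Y=2) weight 1/810
  (X=0, W=3, V=2, U=0, Z=1, Y=2) weight 2/1215
  (X=0, W=3, V=2, U=0, Z=2, Y=2) weight 2/1215
  (X=0, W=3, V=2, U=0, Z=3, Y=2) weight 2/1215
  (X=0, W=3, V=2, U=1, Z=0, Y=2) weight 1/1080
  (X=0, W=3, V=2, U=1, Z=1, Y=2) weight 1/3240
  (X=0, W=3, V=2, U=1, Z=2, Y=2) weight 1/1080
  (X=0, W=3, V=2, U=1, Z=3, Y=2) weight 1/1080
  (X=0, W=4, V=2, U=0, Z=0, Y=1) weight 1/810
  … 183 more
Group by Y:
  weight(Y=1) = 1/9
  weight(Y=2) = 1/9
Total weight = 1/9 + 1/9 = 2/9
P(Y=1 | obs) = 1/9 / 2/9 = 1/2
P(Y=2 | obs) = 1/9 / 2/9 = 1/2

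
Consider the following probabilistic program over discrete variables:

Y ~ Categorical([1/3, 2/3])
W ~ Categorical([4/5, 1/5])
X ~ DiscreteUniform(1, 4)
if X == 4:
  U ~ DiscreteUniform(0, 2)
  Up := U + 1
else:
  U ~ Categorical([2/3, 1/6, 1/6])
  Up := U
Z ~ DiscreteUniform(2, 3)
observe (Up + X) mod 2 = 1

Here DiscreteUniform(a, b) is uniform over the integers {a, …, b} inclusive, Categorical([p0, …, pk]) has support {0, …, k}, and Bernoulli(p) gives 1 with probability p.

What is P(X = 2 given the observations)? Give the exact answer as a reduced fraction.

Enumerate traces; 56 have nonzero weight after conditioning:
  (Y=0, W=0, X=1, U=0, Z=2) weight 1/45
  (Y=0, W=0, X=1, U=0, Z=3) weight 1/45
  (Y=0, W=0, X=1, U=2, Z=2) weight 1/180
  (Y=0, W=0, X=1, U=2, Z=3) weight 1/180
  (Y=0, W=0, X=2, U=1, Z=2) weight 1/180
  (Y=0, W=0, X=2, U=1, Z=3) weight 1/180
  (Y=0, W=0, X=3, U=0, Z=2) weight 1/45
  (Y=0, W=0, X=3, U=0, Z=3) weight 1/45
  (Y=0, W=0, X=4, U=0, Z=2) weight 1/90
  … 47 more
Group by X:
  weight(X=1) = 5/24
  weight(X=2) = 1/24
  weight(X=3) = 5/24
  weight(X=4) = 1/6
Total weight = 5/24 + 1/24 + 5/24 + 1/6 = 5/8
P(X=1 | obs) = 5/24 / 5/8 = 1/3
P(X=2 | obs) = 1/24 / 5/8 = 1/15
P(X=3 | obs) = 5/24 / 5/8 = 1/3
P(X=4 | obs) = 1/6 / 5/8 = 4/15

P(X = 2 | obs) = 1/15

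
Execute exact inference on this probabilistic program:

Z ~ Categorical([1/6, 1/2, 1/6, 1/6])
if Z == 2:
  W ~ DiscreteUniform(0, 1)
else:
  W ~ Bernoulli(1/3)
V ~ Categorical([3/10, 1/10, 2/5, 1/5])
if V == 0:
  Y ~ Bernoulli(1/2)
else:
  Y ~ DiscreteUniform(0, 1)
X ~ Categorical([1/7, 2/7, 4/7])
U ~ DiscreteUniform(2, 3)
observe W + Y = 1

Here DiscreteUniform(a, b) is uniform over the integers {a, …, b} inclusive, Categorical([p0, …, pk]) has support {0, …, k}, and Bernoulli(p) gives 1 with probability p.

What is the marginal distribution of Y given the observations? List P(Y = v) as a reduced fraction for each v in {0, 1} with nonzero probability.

Enumerate traces; 192 have nonzero weight after conditioning:
  (Z=0, W=0, V=0, Y=1, X=0, U=2) weight 1/840
  (Z=0, W=0, V=0, Y=1, X=0, U=3) weight 1/840
  (Z=0, W=0, V=0, Y=1, X=1, U=2) weight 1/420
  (Z=0, W=0, V=0, Y=1, X=1, U=3) weight 1/420
  (Z=0, W=0, V=0, Y=1, X=2, U=2) weight 1/210
  (Z=0, W=0, V=0, Y=1, X=2, U=3) weight 1/210
  (Z=0, W=0, V=1, Y=1, X=0, U=2) weight 1/2520
  (Z=0, W=0, V=1, Y=1, X=0, U=3) weight 1/2520
  (Z=0, W=1, V=0, Y=0, X=0, U=2) weight 1/1680
  … 183 more
Group by Y:
  weight(Y=0) = 13/72
  weight(Y=1) = 23/72
Total weight = 13/72 + 23/72 = 1/2
P(Y=0 | obs) = 13/72 / 1/2 = 13/36
P(Y=1 | obs) = 23/72 / 1/2 = 23/36

P(Y=0) = 13/36, P(Y=1) = 23/36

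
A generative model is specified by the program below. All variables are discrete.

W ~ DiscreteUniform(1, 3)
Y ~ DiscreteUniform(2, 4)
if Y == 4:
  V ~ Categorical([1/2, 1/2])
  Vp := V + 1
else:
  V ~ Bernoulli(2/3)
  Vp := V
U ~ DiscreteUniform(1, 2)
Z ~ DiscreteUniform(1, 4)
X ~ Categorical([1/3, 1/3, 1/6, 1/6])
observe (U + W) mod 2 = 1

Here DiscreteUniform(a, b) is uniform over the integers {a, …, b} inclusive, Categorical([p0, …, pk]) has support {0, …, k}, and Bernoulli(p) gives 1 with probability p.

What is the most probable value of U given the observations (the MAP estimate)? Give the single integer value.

Enumerate traces; 288 have nonzero weight after conditioning:
  (W=1, Y=2, V=0, U=2, Z=1, X=0) weight 1/648
  (W=1, Y=2, V=0, U=2, Z=1, X=1) weight 1/648
  (W=1, Y=2, V=0, U=2, Z=1, X=2) weight 1/1296
  (W=1, Y=2, V=0, U=2, Z=1, X=3) weight 1/1296
  (W=1, Y=2, V=0, U=2, Z=2, X=0) weight 1/648
  (W=1, Y=2, V=0, U=2, Z=2, X=1) weight 1/648
  (W=1, Y=2, V=0, U=2, Z=2, X=2) weight 1/1296
  (W=1, Y=2, V=0, U=2, Z=2, X=3) weight 1/1296
  (W=2, Y=2, V=0, U=1, Z=1, X=0) weight 1/648
  … 279 more
Group by U:
  weight(U=1) = 1/6
  weight(U=2) = 1/3
Total weight = 1/6 + 1/3 = 1/2
P(U=1 | obs) = 1/6 / 1/2 = 1/3
P(U=2 | obs) = 1/3 / 1/2 = 2/3
argmax = 2

argmax_v P(U = v | obs) = 2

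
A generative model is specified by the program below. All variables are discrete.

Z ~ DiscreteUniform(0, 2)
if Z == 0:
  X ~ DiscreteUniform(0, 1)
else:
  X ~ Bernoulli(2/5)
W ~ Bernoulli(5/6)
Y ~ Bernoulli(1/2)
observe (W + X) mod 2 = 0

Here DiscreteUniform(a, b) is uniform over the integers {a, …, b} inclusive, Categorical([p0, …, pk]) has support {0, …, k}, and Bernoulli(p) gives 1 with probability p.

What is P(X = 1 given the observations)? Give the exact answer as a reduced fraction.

P(X = 1 | obs) = 65/82

Enumerate traces; 12 have nonzero weight after conditioning:
  (Z=0, X=0, W=0, Y=0) weight 1/72
  (Z=0, X=0, W=0, Y=1) weight 1/72
  (Z=0, X=1, W=1, Y=0) weight 5/72
  (Z=0, X=1, W=1, Y=1) weight 5/72
  (Z=1, X=0, W=0, Y=0) weight 1/60
  (Z=1, X=0, W=0, Y=1) weight 1/60
  (Z=1, X=1, W=1, Y=0) weight 1/18
  (Z=1, X=1, W=1, Y=1) weight 1/18
  … 4 more
Group by X:
  weight(X=0) = 17/180
  weight(X=1) = 13/36
Total weight = 17/180 + 13/36 = 41/90
P(X=0 | obs) = 17/180 / 41/90 = 17/82
P(X=1 | obs) = 13/36 / 41/90 = 65/82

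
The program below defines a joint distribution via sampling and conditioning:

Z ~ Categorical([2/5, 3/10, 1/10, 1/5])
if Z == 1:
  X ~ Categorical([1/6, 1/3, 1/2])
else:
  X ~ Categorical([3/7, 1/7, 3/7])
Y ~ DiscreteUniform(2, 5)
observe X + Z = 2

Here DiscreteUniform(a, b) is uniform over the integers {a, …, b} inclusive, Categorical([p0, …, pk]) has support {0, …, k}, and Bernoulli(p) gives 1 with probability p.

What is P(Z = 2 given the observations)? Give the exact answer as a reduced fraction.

Enumerate traces; 12 have nonzero weight after conditioning:
  (Z=0, X=2, Y=2) weight 3/70
  (Z=0, X=2, Y=3) weight 3/70
  (Z=0, X=2, Y=4) weight 3/70
  (Z=0, X=2, Y=5) weight 3/70
  (Z=1, X=1, Y=2) weight 1/40
  (Z=1, X=1, Y=3) weight 1/40
  (Z=1, X=1, Y=4) weight 1/40
  (Z=1, X=1, Y=5) weight 1/40
  (Z=2, X=0, Y=2) weight 3/280
  … 3 more
Group by Z:
  weight(Z=0) = 6/35
  weight(Z=1) = 1/10
  weight(Z=2) = 3/70
Total weight = 6/35 + 1/10 + 3/70 = 11/35
P(Z=0 | obs) = 6/35 / 11/35 = 6/11
P(Z=1 | obs) = 1/10 / 11/35 = 7/22
P(Z=2 | obs) = 3/70 / 11/35 = 3/22

P(Z = 2 | obs) = 3/22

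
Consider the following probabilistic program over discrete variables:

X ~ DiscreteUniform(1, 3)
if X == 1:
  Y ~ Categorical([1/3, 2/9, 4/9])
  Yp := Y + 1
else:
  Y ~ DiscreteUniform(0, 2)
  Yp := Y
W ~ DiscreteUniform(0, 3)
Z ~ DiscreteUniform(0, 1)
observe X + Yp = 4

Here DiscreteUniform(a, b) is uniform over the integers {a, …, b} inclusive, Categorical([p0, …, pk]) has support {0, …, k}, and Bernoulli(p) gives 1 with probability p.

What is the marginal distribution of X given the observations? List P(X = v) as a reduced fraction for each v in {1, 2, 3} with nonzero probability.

P(X=1) = 2/5, P(X=2) = 3/10, P(X=3) = 3/10

Enumerate traces; 24 have nonzero weight after conditioning:
  (X=1, Y=2, W=0, Z=0) weight 1/54
  (X=1, Y=2, W=0, Z=1) weight 1/54
  (X=1, Y=2, W=1, Z=0) weight 1/54
  (X=1, Y=2, W=1, Z=1) weight 1/54
  (X=1, Y=2, W=2, Z=0) weight 1/54
  (X=1, Y=2, W=2, Z=1) weight 1/54
  (X=1, Y=2, W=3, Z=0) weight 1/54
  (X=1, Y=2, W=3, Z=1) weight 1/54
  (X=2, Y=2, W=0, Z=0) weight 1/72
  (X=3, Y=1, W=0, Z=0) weight 1/72
  … 14 more
Group by X:
  weight(X=1) = 4/27
  weight(X=2) = 1/9
  weight(X=3) = 1/9
Total weight = 4/27 + 1/9 + 1/9 = 10/27
P(X=1 | obs) = 4/27 / 10/27 = 2/5
P(X=2 | obs) = 1/9 / 10/27 = 3/10
P(X=3 | obs) = 1/9 / 10/27 = 3/10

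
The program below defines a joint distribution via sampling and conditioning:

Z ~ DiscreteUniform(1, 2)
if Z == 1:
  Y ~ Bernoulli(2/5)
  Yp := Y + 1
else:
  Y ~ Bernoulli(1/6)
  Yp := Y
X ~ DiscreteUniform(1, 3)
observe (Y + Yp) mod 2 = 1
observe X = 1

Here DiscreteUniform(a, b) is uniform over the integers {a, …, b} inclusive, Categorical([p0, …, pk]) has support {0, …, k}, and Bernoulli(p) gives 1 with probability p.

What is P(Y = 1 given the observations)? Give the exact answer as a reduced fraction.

P(Y = 1 | obs) = 2/5

Enumerate traces; 2 have nonzero weight after conditioning:
  (Z=1, Y=0, X=1) weight 1/10
  (Z=1, Y=1, X=1) weight 1/15
Group by Y:
  weight(Y=0) = 1/10
  weight(Y=1) = 1/15
Total weight = 1/10 + 1/15 = 1/6
P(Y=0 | obs) = 1/10 / 1/6 = 3/5
P(Y=1 | obs) = 1/15 / 1/6 = 2/5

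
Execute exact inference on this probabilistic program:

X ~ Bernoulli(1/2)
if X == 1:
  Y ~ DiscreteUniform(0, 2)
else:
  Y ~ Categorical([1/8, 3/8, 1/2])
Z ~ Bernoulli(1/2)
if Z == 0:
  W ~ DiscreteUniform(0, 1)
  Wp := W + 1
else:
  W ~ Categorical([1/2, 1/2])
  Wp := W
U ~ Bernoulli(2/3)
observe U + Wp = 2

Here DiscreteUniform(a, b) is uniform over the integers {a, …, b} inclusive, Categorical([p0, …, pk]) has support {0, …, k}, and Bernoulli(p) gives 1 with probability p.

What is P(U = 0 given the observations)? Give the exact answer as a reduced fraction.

P(U = 0 | obs) = 1/5

Enumerate traces; 18 have nonzero weight after conditioning:
  (X=0, Y=0, Z=0, W=0, U=1) weight 1/96
  (X=0, Y=0, Z=0, W=1, U=0) weight 1/192
  (X=0, Y=0, Z=1, W=1, U=1) weight 1/96
  (X=0, Y=1, Z=0, W=0, U=1) weight 1/32
  (X=0, Y=1, Z=0, W=1, U=0) weight 1/64
  (X=0, Y=1, Z=1, W=1, U=1) weight 1/32
  (X=0, Y=2, Z=0, W=0, U=1) weight 1/24
  (X=0, Y=2, Z=0, W=1, U=0) weight 1/48
  … 10 more
Group by U:
  weight(U=0) = 1/12
  weight(U=1) = 1/3
Total weight = 1/12 + 1/3 = 5/12
P(U=0 | obs) = 1/12 / 5/12 = 1/5
P(U=1 | obs) = 1/3 / 5/12 = 4/5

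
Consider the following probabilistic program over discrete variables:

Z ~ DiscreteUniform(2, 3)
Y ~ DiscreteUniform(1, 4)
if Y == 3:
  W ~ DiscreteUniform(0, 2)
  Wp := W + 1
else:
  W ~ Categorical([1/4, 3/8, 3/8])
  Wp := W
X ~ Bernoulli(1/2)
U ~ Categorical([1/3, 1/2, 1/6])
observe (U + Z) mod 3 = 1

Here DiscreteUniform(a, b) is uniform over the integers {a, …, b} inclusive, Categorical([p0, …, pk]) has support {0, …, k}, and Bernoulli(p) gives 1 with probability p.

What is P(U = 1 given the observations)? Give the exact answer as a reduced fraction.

Enumerate traces; 48 have nonzero weight after conditioning:
  (Z=2, Y=1, W=0, X=0, U=2) weight 1/384
  (Z=2, Y=1, W=0, X=1, U=2) weight 1/384
  (Z=2, Y=1, W=1, X=0, U=2) weight 1/256
  (Z=2, Y=1, W=1, X=1, U=2) weight 1/256
  (Z=2, Y=1, W=2, X=0, U=2) weight 1/256
  (Z=2, Y=1, W=2, X=1, U=2) weight 1/256
  (Z=2, Y=2, W=0, X=0, U=2) weight 1/384
  (Z=2, Y=2, W=0, X=1, U=2) weight 1/384
  (Z=3, Y=1, W=0, X=0, U=1) weight 1/128
  … 39 more
Group by U:
  weight(U=1) = 1/4
  weight(U=2) = 1/12
Total weight = 1/4 + 1/12 = 1/3
P(U=1 | obs) = 1/4 / 1/3 = 3/4
P(U=2 | obs) = 1/12 / 1/3 = 1/4

P(U = 1 | obs) = 3/4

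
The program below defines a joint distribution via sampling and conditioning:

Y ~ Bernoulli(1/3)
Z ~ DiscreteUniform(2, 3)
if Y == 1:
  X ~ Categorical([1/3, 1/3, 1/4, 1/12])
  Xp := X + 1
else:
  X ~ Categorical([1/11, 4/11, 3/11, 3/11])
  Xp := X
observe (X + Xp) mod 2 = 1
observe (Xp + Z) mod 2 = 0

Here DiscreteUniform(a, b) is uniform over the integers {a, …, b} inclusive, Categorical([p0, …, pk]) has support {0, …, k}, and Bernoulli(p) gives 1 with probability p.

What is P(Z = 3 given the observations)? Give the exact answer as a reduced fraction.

P(Z = 3 | obs) = 7/12

Enumerate traces; 4 have nonzero weight after conditioning:
  (Y=1, Z=2, X=1) weight 1/18
  (Y=1, Z=2, X=3) weight 1/72
  (Y=1, Z=3, X=0) weight 1/18
  (Y=1, Z=3, X=2) weight 1/24
Group by Z:
  weight(Z=2) = 5/72
  weight(Z=3) = 7/72
Total weight = 5/72 + 7/72 = 1/6
P(Z=2 | obs) = 5/72 / 1/6 = 5/12
P(Z=3 | obs) = 7/72 / 1/6 = 7/12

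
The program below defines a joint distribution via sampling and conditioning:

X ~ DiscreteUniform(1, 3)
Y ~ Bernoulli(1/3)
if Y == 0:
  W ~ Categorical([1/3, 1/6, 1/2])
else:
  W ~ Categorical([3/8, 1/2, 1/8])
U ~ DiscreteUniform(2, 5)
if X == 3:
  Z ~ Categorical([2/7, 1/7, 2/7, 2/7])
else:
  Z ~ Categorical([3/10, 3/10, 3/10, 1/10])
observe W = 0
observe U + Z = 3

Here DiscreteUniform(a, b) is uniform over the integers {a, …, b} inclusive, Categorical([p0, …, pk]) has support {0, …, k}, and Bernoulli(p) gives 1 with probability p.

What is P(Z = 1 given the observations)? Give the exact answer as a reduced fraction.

Enumerate traces; 12 have nonzero weight after conditioning:
  (X=1, Y=0, W=0, U=2, Z=1) weight 1/180
  (X=1, Y=0, W=0, U=3, Z=0) weight 1/180
  (X=1, Y=1, W=0, U=2, Z=1) weight 1/320
  (X=1, Y=1, W=0, U=3, Z=0) weight 1/320
  (X=2, Y=0, W=0, U=2, Z=1) weight 1/180
  (X=2, Y=0, W=0, U=3, Z=0) weight 1/180
  (X=2, Y=1, W=0, U=2, Z=1) weight 1/320
  (X=2, Y=1, W=0, U=3, Z=0) weight 1/320
  … 4 more
Group by Z:
  weight(Z=0) = 155/6048
  weight(Z=1) = 65/3024
Total weight = 155/6048 + 65/3024 = 95/2016
P(Z=0 | obs) = 155/6048 / 95/2016 = 31/57
P(Z=1 | obs) = 65/3024 / 95/2016 = 26/57

P(Z = 1 | obs) = 26/57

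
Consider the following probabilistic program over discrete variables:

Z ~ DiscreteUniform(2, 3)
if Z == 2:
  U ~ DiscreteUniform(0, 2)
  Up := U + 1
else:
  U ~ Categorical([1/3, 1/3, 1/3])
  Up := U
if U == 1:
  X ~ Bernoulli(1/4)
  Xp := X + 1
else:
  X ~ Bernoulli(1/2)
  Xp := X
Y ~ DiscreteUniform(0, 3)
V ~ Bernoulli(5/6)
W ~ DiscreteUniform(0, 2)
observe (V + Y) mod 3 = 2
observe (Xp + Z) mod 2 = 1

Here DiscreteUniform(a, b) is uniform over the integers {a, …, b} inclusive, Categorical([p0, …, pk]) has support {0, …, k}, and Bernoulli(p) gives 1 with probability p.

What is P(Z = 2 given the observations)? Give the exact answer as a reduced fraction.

P(Z = 2 | obs) = 7/12

Enumerate traces; 36 have nonzero weight after conditioning:
  (Z=2, U=0, X=1, Y=1, V=1, W=0) weight 5/864
  (Z=2, U=0, X=1, Y=1, V=1, W=1) weight 5/864
  (Z=2, U=0, X=1, Y=1, V=1, W=2) weight 5/864
  (Z=2, U=0, X=1, Y=2, V=0, W=0) weight 1/864
  (Z=2, U=0, X=1, Y=2, V=0, W=1) weight 1/864
  (Z=2, U=0, X=1, Y=2, V=0, W=2) weight 1/864
  (Z=2, U=1, X=0, Y=1, V=1, W=0) weight 5/576
  (Z=2, U=1, X=0, Y=1, V=1, W=1) weight 5/576
  (Z=3, U=0, X=0, Y=1, V=1, W=0) weight 5/864
  … 27 more
Group by Z:
  weight(Z=2) = 7/96
  weight(Z=3) = 5/96
Total weight = 7/96 + 5/96 = 1/8
P(Z=2 | obs) = 7/96 / 1/8 = 7/12
P(Z=3 | obs) = 5/96 / 1/8 = 5/12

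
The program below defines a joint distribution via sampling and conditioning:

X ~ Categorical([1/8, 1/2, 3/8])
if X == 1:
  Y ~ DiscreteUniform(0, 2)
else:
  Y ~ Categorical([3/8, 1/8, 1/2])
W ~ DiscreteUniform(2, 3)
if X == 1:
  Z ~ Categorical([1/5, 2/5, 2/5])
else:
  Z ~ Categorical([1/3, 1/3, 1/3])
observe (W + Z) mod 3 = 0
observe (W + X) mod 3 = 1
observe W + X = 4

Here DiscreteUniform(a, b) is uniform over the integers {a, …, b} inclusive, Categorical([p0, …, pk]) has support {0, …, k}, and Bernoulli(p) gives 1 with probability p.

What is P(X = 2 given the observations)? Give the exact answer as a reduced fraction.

P(X = 2 | obs) = 5/9

Enumerate traces; 6 have nonzero weight after conditioning:
  (X=1, Y=0, W=3, Z=0) weight 1/60
  (X=1, Y=1, W=3, Z=0) weight 1/60
  (X=1, Y=2, W=3, Z=0) weight 1/60
  (X=2, Y=0, W=2, Z=1) weight 3/128
  (X=2, Y=1, W=2, Z=1) weight 1/128
  (X=2, Y=2, W=2, Z=1) weight 1/32
Group by X:
  weight(X=1) = 1/20
  weight(X=2) = 1/16
Total weight = 1/20 + 1/16 = 9/80
P(X=1 | obs) = 1/20 / 9/80 = 4/9
P(X=2 | obs) = 1/16 / 9/80 = 5/9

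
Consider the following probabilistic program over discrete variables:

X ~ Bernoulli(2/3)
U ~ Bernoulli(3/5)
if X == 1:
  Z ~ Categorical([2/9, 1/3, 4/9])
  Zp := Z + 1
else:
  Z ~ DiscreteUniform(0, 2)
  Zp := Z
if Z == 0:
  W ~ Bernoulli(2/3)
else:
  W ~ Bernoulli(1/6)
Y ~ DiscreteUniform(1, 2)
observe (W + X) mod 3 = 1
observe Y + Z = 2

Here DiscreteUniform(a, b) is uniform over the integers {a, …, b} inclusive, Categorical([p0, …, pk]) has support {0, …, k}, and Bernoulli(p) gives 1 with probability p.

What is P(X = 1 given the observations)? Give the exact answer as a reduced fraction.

Enumerate traces; 8 have nonzero weight after conditioning:
  (X=0, U=0, Z=0, W=1, Y=2) weight 2/135
  (X=0, U=0, Z=1, W=1, Y=1) weight 1/270
  (X=0, U=1, Z=0, W=1, Y=2) weight 1/45
  (X=0, U=1, Z=1, W=1, Y=1) weight 1/180
  (X=1, U=0, Z=0, W=0, Y=2) weight 4/405
  (X=1, U=0, Z=1, W=0, Y=1) weight 1/27
  (X=1, U=1, Z=0, W=0, Y=2) weight 2/135
  (X=1, U=1, Z=1, W=0, Y=1) weight 1/18
Group by X:
  weight(X=0) = 5/108
  weight(X=1) = 19/162
Total weight = 5/108 + 19/162 = 53/324
P(X=0 | obs) = 5/108 / 53/324 = 15/53
P(X=1 | obs) = 19/162 / 53/324 = 38/53

P(X = 1 | obs) = 38/53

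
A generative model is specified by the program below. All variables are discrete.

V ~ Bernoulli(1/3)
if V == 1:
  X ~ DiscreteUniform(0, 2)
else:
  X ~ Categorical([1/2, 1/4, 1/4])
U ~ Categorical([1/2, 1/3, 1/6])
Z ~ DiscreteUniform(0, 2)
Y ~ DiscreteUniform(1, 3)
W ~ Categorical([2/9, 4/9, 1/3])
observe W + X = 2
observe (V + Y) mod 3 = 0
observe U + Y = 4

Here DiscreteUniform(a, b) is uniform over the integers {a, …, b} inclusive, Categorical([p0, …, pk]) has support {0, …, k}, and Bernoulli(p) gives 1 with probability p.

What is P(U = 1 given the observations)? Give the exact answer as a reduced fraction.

P(U = 1 | obs) = 4/5

Enumerate traces; 18 have nonzero weight after conditioning:
  (V=0, X=0, U=1, Z=0, Y=3, W=2) weight 1/243
  (V=0, X=0, U=1, Z=1, Y=3, W=2) weight 1/243
  (V=0, X=0, U=1, Z=2, Y=3, W=2) weight 1/243
  (V=0, X=1, U=1, Z=0, Y=3, W=1) weight 2/729
  (V=0, X=1, U=1, Z=1, Y=3, W=1) weight 2/729
  (V=0, X=1, U=1, Z=2, Y=3, W=1) weight 2/729
  (V=0, X=2, U=1, Z=0, Y=3, W=0) weight 1/729
  (V=0, X=2, U=1, Z=1, Y=3, W=0) weight 1/729
  (V=1, X=0, U=2, Z=0, Y=2, W=2) weight 1/1458
  … 9 more
Group by U:
  weight(U=1) = 2/81
  weight(U=2) = 1/162
Total weight = 2/81 + 1/162 = 5/162
P(U=1 | obs) = 2/81 / 5/162 = 4/5
P(U=2 | obs) = 1/162 / 5/162 = 1/5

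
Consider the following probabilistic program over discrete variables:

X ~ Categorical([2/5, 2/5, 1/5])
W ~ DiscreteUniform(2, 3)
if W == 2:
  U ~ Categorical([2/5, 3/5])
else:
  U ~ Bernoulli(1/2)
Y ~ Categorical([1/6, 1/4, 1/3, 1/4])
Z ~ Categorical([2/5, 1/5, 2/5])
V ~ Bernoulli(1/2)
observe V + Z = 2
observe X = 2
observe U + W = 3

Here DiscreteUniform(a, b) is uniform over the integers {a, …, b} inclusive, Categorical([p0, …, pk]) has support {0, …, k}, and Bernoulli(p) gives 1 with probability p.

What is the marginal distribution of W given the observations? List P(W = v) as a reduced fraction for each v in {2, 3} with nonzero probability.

Enumerate traces; 16 have nonzero weight after conditioning:
  (X=2, W=2, U=1, Y=0, Z=1, V=1) weight 1/1000
  (X=2, W=2, U=1, Y=0, Z=2, V=0) weight 1/500
  (X=2, W=2, U=1, Y=1, Z=1, V=1) weight 3/2000
  (X=2, W=2, U=1, Y=1, Z=2, V=0) weight 3/1000
  (X=2, W=2, U=1, Y=2, Z=1, V=1) weight 1/500
  (X=2, W=2, U=1, Y=2, Z=2, V=0) weight 1/250
  (X=2, W=2, U=1, Y=3, Z=1, V=1) weight 3/2000
  (X=2, W=2, U=1, Y=3, Z=2, V=0) weight 3/1000
  (X=2, W=3, U=0, Y=0, Z=1, V=1) weight 1/1200
  … 7 more
Group by W:
  weight(W=2) = 9/500
  weight(W=3) = 3/200
Total weight = 9/500 + 3/200 = 33/1000
P(W=2 | obs) = 9/500 / 33/1000 = 6/11
P(W=3 | obs) = 3/200 / 33/1000 = 5/11

P(W=2) = 6/11, P(W=3) = 5/11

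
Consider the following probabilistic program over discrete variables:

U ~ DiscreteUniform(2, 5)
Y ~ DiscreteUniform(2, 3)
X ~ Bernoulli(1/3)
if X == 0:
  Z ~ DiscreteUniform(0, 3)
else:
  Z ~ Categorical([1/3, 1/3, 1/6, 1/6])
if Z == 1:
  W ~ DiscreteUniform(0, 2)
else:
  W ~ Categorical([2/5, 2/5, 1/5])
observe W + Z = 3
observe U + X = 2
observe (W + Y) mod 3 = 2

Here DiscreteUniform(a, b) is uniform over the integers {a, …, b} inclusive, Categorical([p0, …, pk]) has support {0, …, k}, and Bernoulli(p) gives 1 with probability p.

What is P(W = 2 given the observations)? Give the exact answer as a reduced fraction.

Enumerate traces; 2 have nonzero weight after conditioning:
  (U=2, Y=2, X=0, Z=3, W=0) weight 1/120
  (U=2, Y=3, X=0, Z=1, W=2) weight 1/144
Group by W:
  weight(W=0) = 1/120
  weight(W=2) = 1/144
Total weight = 1/120 + 1/144 = 11/720
P(W=0 | obs) = 1/120 / 11/720 = 6/11
P(W=2 | obs) = 1/144 / 11/720 = 5/11

P(W = 2 | obs) = 5/11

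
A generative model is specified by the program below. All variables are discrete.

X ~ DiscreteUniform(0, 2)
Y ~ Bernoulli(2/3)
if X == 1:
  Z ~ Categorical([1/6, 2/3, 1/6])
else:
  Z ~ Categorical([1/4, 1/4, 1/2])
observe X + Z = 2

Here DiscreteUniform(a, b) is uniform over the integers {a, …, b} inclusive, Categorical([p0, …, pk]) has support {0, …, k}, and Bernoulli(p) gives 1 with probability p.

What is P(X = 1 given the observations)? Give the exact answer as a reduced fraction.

Enumerate traces; 6 have nonzero weight after conditioning:
  (X=0, Y=0, Z=2) weight 1/18
  (X=0, Y=1, Z=2) weight 1/9
  (X=1, Y=0, Z=1) weight 2/27
  (X=1, Y=1, Z=1) weight 4/27
  (X=2, Y=0, Z=0) weight 1/36
  (X=2, Y=1, Z=0) weight 1/18
Group by X:
  weight(X=0) = 1/6
  weight(X=1) = 2/9
  weight(X=2) = 1/12
Total weight = 1/6 + 2/9 + 1/12 = 17/36
P(X=0 | obs) = 1/6 / 17/36 = 6/17
P(X=1 | obs) = 2/9 / 17/36 = 8/17
P(X=2 | obs) = 1/12 / 17/36 = 3/17

P(X = 1 | obs) = 8/17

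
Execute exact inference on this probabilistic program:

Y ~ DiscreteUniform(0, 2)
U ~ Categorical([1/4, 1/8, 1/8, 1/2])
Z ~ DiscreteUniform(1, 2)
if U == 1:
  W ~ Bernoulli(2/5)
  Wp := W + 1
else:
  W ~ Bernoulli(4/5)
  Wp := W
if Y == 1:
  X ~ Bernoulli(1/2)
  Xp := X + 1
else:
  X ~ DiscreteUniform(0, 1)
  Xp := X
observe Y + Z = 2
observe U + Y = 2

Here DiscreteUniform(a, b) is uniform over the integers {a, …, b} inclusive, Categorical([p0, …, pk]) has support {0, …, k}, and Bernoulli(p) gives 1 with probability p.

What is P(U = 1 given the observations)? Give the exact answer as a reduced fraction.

Enumerate traces; 8 have nonzero weight after conditioning:
  (Y=0, U=2, Z=2, W=0, X=0) weight 1/480
  (Y=0, U=2, Z=2, W=0, X=1) weight 1/480
  (Y=0, U=2, Z=2, W=1, X=0) weight 1/120
  (Y=0, U=2, Z=2, W=1, X=1) weight 1/120
  (Y=1, U=1, Z=1, W=0, X=0) weight 1/160
  (Y=1, U=1, Z=1, W=0, X=1) weight 1/160
  (Y=1, U=1, Z=1, W=1, X=0) weight 1/240
  (Y=1, U=1, Z=1, W=1, X=1) weight 1/240
Group by U:
  weight(U=1) = 1/48
  weight(U=2) = 1/48
Total weight = 1/48 + 1/48 = 1/24
P(U=1 | obs) = 1/48 / 1/24 = 1/2
P(U=2 | obs) = 1/48 / 1/24 = 1/2

P(U = 1 | obs) = 1/2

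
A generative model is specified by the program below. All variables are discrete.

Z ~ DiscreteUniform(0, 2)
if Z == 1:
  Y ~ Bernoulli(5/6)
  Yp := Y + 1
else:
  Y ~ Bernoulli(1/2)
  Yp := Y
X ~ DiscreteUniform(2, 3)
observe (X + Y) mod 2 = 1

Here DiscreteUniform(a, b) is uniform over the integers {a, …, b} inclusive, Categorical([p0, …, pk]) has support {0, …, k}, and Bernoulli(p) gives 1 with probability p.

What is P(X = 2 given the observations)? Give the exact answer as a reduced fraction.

Enumerate traces; 6 have nonzero weight after conditioning:
  (Z=0, Y=0, X=3) weight 1/12
  (Z=0, Y=1, X=2) weight 1/12
  (Z=1, Y=0, X=3) weight 1/36
  (Z=1, Y=1, X=2) weight 5/36
  (Z=2, Y=0, X=3) weight 1/12
  (Z=2, Y=1, X=2) weight 1/12
Group by X:
  weight(X=2) = 11/36
  weight(X=3) = 7/36
Total weight = 11/36 + 7/36 = 1/2
P(X=2 | obs) = 11/36 / 1/2 = 11/18
P(X=3 | obs) = 7/36 / 1/2 = 7/18

P(X = 2 | obs) = 11/18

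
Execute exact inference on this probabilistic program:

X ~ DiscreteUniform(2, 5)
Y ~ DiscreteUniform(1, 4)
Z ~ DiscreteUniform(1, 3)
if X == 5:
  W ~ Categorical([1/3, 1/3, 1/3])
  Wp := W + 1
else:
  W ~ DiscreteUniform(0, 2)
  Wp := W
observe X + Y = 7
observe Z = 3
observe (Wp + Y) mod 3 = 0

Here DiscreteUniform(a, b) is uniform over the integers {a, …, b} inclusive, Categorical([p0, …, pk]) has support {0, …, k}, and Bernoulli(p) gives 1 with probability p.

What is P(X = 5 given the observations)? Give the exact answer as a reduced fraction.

P(X = 5 | obs) = 1/3

Enumerate traces; 3 have nonzero weight after conditioning:
  (X=3, Y=4, Z=3, W=2) weight 1/144
  (X=4, Y=3, Z=3, W=0) weight 1/144
  (X=5, Y=2, Z=3, W=0) weight 1/144
Group by X:
  weight(X=3) = 1/144
  weight(X=4) = 1/144
  weight(X=5) = 1/144
Total weight = 1/144 + 1/144 + 1/144 = 1/48
P(X=3 | obs) = 1/144 / 1/48 = 1/3
P(X=4 | obs) = 1/144 / 1/48 = 1/3
P(X=5 | obs) = 1/144 / 1/48 = 1/3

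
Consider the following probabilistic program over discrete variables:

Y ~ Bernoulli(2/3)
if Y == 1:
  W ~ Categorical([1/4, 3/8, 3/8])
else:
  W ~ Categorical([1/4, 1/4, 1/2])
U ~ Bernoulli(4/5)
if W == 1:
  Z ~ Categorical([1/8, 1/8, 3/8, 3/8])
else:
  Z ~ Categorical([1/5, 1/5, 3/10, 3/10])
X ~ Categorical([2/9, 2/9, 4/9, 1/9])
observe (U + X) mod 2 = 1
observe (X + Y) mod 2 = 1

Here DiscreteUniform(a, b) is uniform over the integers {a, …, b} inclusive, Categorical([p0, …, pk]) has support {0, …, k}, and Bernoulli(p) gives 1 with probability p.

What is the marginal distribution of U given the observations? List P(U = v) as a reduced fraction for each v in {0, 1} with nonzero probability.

Enumerate traces; 48 have nonzero weight after conditioning:
  (Y=0, W=0, U=0, Z=0, X=1) weight 1/1350
  (Y=0, W=0, U=0, Z=0, X=3) weight 1/2700
  (Y=0, W=0, U=0, Z=1, X=1) weight 1/1350
  (Y=0, W=0, U=0, Z=1, X=3) weight 1/2700
  (Y=0, W=0, U=0, Z=2, X=1) weight 1/900
  (Y=0, W=0, U=0, Z=2, X=3) weight 1/1800
  (Y=0, W=0, U=0, Z=3, X=1) weight 1/900
  (Y=0, W=0, U=0, Z=3, X=3) weight 1/1800
  (Y=1, W=0, U=1, Z=0, X=0) weight 4/675
  … 39 more
Group by U:
  weight(U=0) = 1/45
  weight(U=1) = 16/45
Total weight = 1/45 + 16/45 = 17/45
P(U=0 | obs) = 1/45 / 17/45 = 1/17
P(U=1 | obs) = 16/45 / 17/45 = 16/17

P(U=0) = 1/17, P(U=1) = 16/17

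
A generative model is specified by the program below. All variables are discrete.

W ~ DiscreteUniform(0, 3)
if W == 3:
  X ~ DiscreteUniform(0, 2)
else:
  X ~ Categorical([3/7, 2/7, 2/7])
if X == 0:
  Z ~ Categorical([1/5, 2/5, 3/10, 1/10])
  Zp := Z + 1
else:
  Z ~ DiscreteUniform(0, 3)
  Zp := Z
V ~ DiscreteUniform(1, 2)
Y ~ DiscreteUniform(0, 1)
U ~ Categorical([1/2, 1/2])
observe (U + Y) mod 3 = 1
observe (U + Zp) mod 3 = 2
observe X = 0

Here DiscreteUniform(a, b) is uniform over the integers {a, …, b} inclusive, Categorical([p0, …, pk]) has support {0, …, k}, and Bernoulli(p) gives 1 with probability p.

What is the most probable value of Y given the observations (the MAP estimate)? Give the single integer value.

Enumerate traces; 24 have nonzero weight after conditioning:
  (W=0, X=0, Z=0, V=1, Y=0, U=1) weight 3/1120
  (W=0, X=0, Z=0, V=2, Y=0, U=1) weight 3/1120
  (W=0, X=0, Z=1, V=1, Y=1, U=0) weight 3/560
  (W=0, X=0, Z=1, V=2, Y=1, U=0) weight 3/560
  (W=0, X=0, Z=3, V=1, Y=0, U=1) weight 3/2240
  (W=0, X=0, Z=3, V=2, Y=0, U=1) weight 3/2240
  (W=1, X=0, Z=0, V=1, Y=0, U=1) weight 3/1120
  (W=1, X=0, Z=0, V=2, Y=0, U=1) weight 3/1120
  … 16 more
Group by Y:
  weight(Y=0) = 17/560
  weight(Y=1) = 17/420
Total weight = 17/560 + 17/420 = 17/240
P(Y=0 | obs) = 17/560 / 17/240 = 3/7
P(Y=1 | obs) = 17/420 / 17/240 = 4/7
argmax = 1

argmax_v P(Y = v | obs) = 1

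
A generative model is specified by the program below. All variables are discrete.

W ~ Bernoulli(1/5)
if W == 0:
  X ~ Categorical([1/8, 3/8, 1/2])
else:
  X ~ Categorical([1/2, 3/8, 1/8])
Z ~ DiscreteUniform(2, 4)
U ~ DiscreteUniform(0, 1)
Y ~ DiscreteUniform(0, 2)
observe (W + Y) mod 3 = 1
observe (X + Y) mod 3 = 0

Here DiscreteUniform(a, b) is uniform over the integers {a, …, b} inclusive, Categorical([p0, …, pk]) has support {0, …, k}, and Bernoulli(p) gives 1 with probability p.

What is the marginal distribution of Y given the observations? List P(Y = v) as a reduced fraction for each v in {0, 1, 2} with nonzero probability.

Enumerate traces; 12 have nonzero weight after conditioning:
  (W=0, X=2, Z=2, U=0, Y=1) weight 1/45
  (W=0, X=2, Z=2, U=1, Y=1) weight 1/45
  (W=0, X=2, Z=3, U=0, Y=1) weight 1/45
  (W=0, X=2, Z=3, U=1, Y=1) weight 1/45
  (W=0, X=2, Z=4, U=0, Y=1) weight 1/45
  (W=0, X=2, Z=4, U=1, Y=1) weight 1/45
  (W=1, X=0, Z=2, U=0, Y=0) weight 1/180
  (W=1, X=0, Z=2, U=1, Y=0) weight 1/180
  … 4 more
Group by Y:
  weight(Y=0) = 1/30
  weight(Y=1) = 2/15
Total weight = 1/30 + 2/15 = 1/6
P(Y=0 | obs) = 1/30 / 1/6 = 1/5
P(Y=1 | obs) = 2/15 / 1/6 = 4/5

P(Y=0) = 1/5, P(Y=1) = 4/5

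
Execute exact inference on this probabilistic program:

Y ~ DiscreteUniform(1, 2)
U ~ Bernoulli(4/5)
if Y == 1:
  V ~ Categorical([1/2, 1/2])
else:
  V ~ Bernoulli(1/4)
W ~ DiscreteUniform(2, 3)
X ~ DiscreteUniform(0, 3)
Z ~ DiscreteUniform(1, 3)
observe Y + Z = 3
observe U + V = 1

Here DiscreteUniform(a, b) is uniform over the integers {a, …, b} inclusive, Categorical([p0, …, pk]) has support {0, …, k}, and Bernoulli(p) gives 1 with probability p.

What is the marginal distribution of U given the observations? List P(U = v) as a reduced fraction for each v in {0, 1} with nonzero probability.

P(U=0) = 3/23, P(U=1) = 20/23

Enumerate traces; 32 have nonzero weight after conditioning:
  (Y=1, U=0, V=1, W=2, X=0, Z=2) weight 1/480
  (Y=1, U=0, V=1, W=2, X=1, Z=2) weight 1/480
  (Y=1, U=0, V=1, W=2, X=2, Z=2) weight 1/480
  (Y=1, U=0, V=1, W=2, X=3, Z=2) weight 1/480
  (Y=1, U=0, V=1, W=3, X=0, Z=2) weight 1/480
  (Y=1, U=0, V=1, W=3, X=1, Z=2) weight 1/480
  (Y=1, U=0, V=1, W=3, X=2, Z=2) weight 1/480
  (Y=1, U=0, V=1, W=3, X=3, Z=2) weight 1/480
  (Y=1, U=1, V=0, W=2, X=0, Z=2) weight 1/120
  … 23 more
Group by U:
  weight(U=0) = 1/40
  weight(U=1) = 1/6
Total weight = 1/40 + 1/6 = 23/120
P(U=0 | obs) = 1/40 / 23/120 = 3/23
P(U=1 | obs) = 1/6 / 23/120 = 20/23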